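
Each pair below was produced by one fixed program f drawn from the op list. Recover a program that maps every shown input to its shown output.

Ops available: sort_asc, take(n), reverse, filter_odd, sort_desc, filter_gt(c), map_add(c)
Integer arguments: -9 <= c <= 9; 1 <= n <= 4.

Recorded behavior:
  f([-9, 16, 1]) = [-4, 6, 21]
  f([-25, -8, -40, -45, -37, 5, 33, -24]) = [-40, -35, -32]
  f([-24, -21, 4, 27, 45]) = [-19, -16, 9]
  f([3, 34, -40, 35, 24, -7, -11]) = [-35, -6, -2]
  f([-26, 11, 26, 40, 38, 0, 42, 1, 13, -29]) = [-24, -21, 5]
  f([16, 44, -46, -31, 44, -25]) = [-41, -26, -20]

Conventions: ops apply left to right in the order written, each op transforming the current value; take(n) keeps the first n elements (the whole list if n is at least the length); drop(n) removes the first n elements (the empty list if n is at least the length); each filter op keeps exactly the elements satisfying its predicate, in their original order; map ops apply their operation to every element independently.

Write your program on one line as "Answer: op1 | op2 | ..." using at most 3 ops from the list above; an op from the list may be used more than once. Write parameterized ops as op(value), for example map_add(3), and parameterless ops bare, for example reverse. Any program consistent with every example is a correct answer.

sort_asc | take(3) | map_add(5)

Check, running the answer program on each example:
  [-9, 16, 1] -> [-9, 1, 16] -> [-9, 1, 16] -> [-4, 6, 21]
  [-25, -8, -40, -45, -37, 5, 33, -24] -> [-45, -40, -37, -25, -24, -8, 5, 33] -> [-45, -40, -37] -> [-40, -35, -32]
  [-24, -21, 4, 27, 45] -> [-24, -21, 4, 27, 45] -> [-24, -21, 4] -> [-19, -16, 9]
  [3, 34, -40, 35, 24, -7, -11] -> [-40, -11, -7, 3, 24, 34, 35] -> [-40, -11, -7] -> [-35, -6, -2]
  [-26, 11, 26, 40, 38, 0, 42, 1, 13, -29] -> [-29, -26, 0, 1, 11, 13, 26, 38, 40, 42] -> [-29, -26, 0] -> [-24, -21, 5]
  [16, 44, -46, -31, 44, -25] -> [-46, -31, -25, 16, 44, 44] -> [-46, -31, -25] -> [-41, -26, -20]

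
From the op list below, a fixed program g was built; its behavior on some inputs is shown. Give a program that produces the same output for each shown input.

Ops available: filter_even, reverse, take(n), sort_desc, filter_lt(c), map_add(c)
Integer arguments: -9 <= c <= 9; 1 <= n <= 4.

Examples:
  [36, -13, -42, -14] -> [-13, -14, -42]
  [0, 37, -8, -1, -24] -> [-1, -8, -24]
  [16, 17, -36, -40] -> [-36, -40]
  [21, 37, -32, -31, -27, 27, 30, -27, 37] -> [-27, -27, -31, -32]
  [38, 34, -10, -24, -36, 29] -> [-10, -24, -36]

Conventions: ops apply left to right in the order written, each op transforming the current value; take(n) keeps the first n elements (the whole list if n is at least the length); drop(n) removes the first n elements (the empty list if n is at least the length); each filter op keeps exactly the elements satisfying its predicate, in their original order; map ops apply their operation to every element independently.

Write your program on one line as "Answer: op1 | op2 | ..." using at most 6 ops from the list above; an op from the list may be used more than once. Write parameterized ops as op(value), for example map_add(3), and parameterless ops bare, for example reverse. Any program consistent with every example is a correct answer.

reverse | sort_desc | reverse | filter_lt(0) | sort_desc

Check, running the answer program on each example:
  [36, -13, -42, -14] -> [-14, -42, -13, 36] -> [36, -13, -14, -42] -> [-42, -14, -13, 36] -> [-42, -14, -13] -> [-13, -14, -42]
  [0, 37, -8, -1, -24] -> [-24, -1, -8, 37, 0] -> [37, 0, -1, -8, -24] -> [-24, -8, -1, 0, 37] -> [-24, -8, -1] -> [-1, -8, -24]
  [16, 17, -36, -40] -> [-40, -36, 17, 16] -> [17, 16, -36, -40] -> [-40, -36, 16, 17] -> [-40, -36] -> [-36, -40]
  [21, 37, -32, -31, -27, 27, 30, -27, 37] -> [37, -27, 30, 27, -27, -31, -32, 37, 21] -> [37, 37, 30, 27, 21, -27, -27, -31, -32] -> [-32, -31, -27, -27, 21, 27, 30, 37, 37] -> [-32, -31, -27, -27] -> [-27, -27, -31, -32]
  [38, 34, -10, -24, -36, 29] -> [29, -36, -24, -10, 34, 38] -> [38, 34, 29, -10, -24, -36] -> [-36, -24, -10, 29, 34, 38] -> [-36, -24, -10] -> [-10, -24, -36]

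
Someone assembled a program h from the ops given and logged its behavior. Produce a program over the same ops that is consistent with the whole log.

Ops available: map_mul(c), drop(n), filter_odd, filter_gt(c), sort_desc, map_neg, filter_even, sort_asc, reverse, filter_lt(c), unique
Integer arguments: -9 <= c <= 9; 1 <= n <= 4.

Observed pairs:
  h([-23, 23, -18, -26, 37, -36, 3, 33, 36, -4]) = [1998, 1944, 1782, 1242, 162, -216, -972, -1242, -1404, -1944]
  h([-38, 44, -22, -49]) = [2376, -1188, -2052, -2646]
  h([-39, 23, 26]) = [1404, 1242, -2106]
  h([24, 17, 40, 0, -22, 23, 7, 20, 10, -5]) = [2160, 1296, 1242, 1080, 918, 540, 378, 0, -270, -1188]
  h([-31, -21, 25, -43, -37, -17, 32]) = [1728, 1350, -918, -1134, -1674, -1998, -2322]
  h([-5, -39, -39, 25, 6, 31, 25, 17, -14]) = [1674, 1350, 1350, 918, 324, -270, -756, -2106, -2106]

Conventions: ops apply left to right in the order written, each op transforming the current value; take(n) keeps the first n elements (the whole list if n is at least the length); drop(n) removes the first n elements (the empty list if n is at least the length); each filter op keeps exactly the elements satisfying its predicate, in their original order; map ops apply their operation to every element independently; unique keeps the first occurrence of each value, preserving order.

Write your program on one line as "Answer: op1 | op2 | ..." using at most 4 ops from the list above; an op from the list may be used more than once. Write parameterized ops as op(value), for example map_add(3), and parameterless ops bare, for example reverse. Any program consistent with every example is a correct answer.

map_mul(-6) | map_neg | map_mul(9) | sort_desc

Check, running the answer program on each example:
  [-23, 23, -18, -26, 37, -36, 3, 33, 36, -4] -> [138, -138, 108, 156, -222, 216, -18, -198, -216, 24] -> [-138, 138, -108, -156, 222, -216, 18, 198, 216, -24] -> [-1242, 1242, -972, -1404, 1998, -1944, 162, 1782, 1944, -216] -> [1998, 1944, 1782, 1242, 162, -216, -972, -1242, -1404, -1944]
  [-38, 44, -22, -49] -> [228, -264, 132, 294] -> [-228, 264, -132, -294] -> [-2052, 2376, -1188, -2646] -> [2376, -1188, -2052, -2646]
  [-39, 23, 26] -> [234, -138, -156] -> [-234, 138, 156] -> [-2106, 1242, 1404] -> [1404, 1242, -2106]
  [24, 17, 40, 0, -22, 23, 7, 20, 10, -5] -> [-144, -102, -240, 0, 132, -138, -42, -120, -60, 30] -> [144, 102, 240, 0, -132, 138, 42, 120, 60, -30] -> [1296, 918, 2160, 0, -1188, 1242, 378, 1080, 540, -270] -> [2160, 1296, 1242, 1080, 918, 540, 378, 0, -270, -1188]
  [-31, -21, 25, -43, -37, -17, 32] -> [186, 126, -150, 258, 222, 102, -192] -> [-186, -126, 150, -258, -222, -102, 192] -> [-1674, -1134, 1350, -2322, -1998, -918, 1728] -> [1728, 1350, -918, -1134, -1674, -1998, -2322]
  [-5, -39, -39, 25, 6, 31, 25, 17, -14] -> [30, 234, 234, -150, -36, -186, -150, -102, 84] -> [-30, -234, -234, 150, 36, 186, 150, 102, -84] -> [-270, -2106, -2106, 1350, 324, 1674, 1350, 918, -756] -> [1674, 1350, 1350, 918, 324, -270, -756, -2106, -2106]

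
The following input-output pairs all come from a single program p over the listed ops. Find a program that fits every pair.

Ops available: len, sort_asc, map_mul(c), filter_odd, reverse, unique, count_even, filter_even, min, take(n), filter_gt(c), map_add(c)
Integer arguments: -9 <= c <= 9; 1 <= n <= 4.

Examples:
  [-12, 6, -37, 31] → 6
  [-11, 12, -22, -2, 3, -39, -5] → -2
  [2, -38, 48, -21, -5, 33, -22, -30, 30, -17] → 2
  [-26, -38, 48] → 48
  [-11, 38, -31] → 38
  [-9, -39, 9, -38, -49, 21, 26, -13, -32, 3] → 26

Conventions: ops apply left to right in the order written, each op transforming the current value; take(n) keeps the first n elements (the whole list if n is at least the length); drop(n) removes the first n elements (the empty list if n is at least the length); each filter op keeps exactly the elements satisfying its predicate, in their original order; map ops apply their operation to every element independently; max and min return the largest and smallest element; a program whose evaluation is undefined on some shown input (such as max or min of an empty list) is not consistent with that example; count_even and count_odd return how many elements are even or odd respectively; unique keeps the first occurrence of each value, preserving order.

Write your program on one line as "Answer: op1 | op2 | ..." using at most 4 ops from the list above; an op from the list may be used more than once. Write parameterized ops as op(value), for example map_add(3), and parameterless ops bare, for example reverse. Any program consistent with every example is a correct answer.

filter_gt(-6) | reverse | filter_even | min

Check, running the answer program on each example:
  [-12, 6, -37, 31] -> [6, 31] -> [31, 6] -> [6] -> 6
  [-11, 12, -22, -2, 3, -39, -5] -> [12, -2, 3, -5] -> [-5, 3, -2, 12] -> [-2, 12] -> -2
  [2, -38, 48, -21, -5, 33, -22, -30, 30, -17] -> [2, 48, -5, 33, 30] -> [30, 33, -5, 48, 2] -> [30, 48, 2] -> 2
  [-26, -38, 48] -> [48] -> [48] -> [48] -> 48
  [-11, 38, -31] -> [38] -> [38] -> [38] -> 38
  [-9, -39, 9, -38, -49, 21, 26, -13, -32, 3] -> [9, 21, 26, 3] -> [3, 26, 21, 9] -> [26] -> 26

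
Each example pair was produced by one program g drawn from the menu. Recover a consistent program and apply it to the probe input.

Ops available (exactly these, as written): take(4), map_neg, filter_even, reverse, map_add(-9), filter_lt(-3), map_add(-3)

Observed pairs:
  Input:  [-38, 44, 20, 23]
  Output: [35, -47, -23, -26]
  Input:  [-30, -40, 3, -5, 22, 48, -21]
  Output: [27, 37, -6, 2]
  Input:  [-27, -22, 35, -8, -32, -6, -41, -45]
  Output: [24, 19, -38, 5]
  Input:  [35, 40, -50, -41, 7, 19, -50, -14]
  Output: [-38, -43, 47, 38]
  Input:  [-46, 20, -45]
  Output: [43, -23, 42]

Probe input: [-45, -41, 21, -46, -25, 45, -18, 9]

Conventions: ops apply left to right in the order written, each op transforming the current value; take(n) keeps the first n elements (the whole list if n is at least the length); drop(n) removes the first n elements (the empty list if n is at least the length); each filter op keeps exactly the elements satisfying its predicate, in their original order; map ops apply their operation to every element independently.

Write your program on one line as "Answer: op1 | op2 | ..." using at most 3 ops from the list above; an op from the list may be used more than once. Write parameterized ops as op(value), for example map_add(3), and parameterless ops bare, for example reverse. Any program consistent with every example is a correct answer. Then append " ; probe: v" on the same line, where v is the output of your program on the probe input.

take(4) | map_neg | map_add(-3) ; probe: [42, 38, -24, 43]

Check, running the answer program on each example:
  [-38, 44, 20, 23] -> [-38, 44, 20, 23] -> [38, -44, -20, -23] -> [35, -47, -23, -26]
  [-30, -40, 3, -5, 22, 48, -21] -> [-30, -40, 3, -5] -> [30, 40, -3, 5] -> [27, 37, -6, 2]
  [-27, -22, 35, -8, -32, -6, -41, -45] -> [-27, -22, 35, -8] -> [27, 22, -35, 8] -> [24, 19, -38, 5]
  [35, 40, -50, -41, 7, 19, -50, -14] -> [35, 40, -50, -41] -> [-35, -40, 50, 41] -> [-38, -43, 47, 38]
  [-46, 20, -45] -> [-46, 20, -45] -> [46, -20, 45] -> [43, -23, 42]
  probe: [-45, -41, 21, -46, -25, 45, -18, 9] -> [-45, -41, 21, -46] -> [45, 41, -21, 46] -> [42, 38, -24, 43]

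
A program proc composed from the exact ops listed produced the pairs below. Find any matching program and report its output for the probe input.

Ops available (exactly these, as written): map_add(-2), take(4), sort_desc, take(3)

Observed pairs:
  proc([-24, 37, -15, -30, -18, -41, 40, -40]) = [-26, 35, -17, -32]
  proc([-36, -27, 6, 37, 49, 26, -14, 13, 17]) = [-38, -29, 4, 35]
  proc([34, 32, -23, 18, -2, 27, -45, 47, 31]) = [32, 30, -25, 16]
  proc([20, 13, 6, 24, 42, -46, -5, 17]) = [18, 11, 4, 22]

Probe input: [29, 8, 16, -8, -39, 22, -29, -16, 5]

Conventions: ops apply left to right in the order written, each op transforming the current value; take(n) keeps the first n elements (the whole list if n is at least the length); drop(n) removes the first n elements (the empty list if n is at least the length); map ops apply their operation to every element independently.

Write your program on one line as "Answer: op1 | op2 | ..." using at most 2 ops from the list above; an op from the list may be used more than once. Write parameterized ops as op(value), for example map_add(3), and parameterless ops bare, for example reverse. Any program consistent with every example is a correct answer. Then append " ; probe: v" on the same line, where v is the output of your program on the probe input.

take(4) | map_add(-2) ; probe: [27, 6, 14, -10]

Check, running the answer program on each example:
  [-24, 37, -15, -30, -18, -41, 40, -40] -> [-24, 37, -15, -30] -> [-26, 35, -17, -32]
  [-36, -27, 6, 37, 49, 26, -14, 13, 17] -> [-36, -27, 6, 37] -> [-38, -29, 4, 35]
  [34, 32, -23, 18, -2, 27, -45, 47, 31] -> [34, 32, -23, 18] -> [32, 30, -25, 16]
  [20, 13, 6, 24, 42, -46, -5, 17] -> [20, 13, 6, 24] -> [18, 11, 4, 22]
  probe: [29, 8, 16, -8, -39, 22, -29, -16, 5] -> [29, 8, 16, -8] -> [27, 6, 14, -10]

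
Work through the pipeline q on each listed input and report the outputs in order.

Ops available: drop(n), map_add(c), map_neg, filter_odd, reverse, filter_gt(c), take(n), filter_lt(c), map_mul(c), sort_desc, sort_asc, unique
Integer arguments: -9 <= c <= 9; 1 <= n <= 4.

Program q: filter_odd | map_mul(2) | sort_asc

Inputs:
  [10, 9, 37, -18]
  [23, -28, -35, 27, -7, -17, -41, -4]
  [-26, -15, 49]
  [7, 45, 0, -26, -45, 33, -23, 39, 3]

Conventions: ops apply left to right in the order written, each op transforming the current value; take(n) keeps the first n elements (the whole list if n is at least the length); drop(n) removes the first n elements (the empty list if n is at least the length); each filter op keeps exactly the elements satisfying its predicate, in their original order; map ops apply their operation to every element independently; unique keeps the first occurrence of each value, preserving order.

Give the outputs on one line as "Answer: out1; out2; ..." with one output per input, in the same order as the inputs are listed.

Execution, op by op:
  [10, 9, 37, -18] -> [9, 37] -> [18, 74] -> [18, 74]
  [23, -28, -35, 27, -7, -17, -41, -4] -> [23, -35, 27, -7, -17, -41] -> [46, -70, 54, -14, -34, -82] -> [-82, -70, -34, -14, 46, 54]
  [-26, -15, 49] -> [-15, 49] -> [-30, 98] -> [-30, 98]
  [7, 45, 0, -26, -45, 33, -23, 39, 3] -> [7, 45, -45, 33, -23, 39, 3] -> [14, 90, -90, 66, -46, 78, 6] -> [-90, -46, 6, 14, 66, 78, 90]

[18, 74]; [-82, -70, -34, -14, 46, 54]; [-30, 98]; [-90, -46, 6, 14, 66, 78, 90]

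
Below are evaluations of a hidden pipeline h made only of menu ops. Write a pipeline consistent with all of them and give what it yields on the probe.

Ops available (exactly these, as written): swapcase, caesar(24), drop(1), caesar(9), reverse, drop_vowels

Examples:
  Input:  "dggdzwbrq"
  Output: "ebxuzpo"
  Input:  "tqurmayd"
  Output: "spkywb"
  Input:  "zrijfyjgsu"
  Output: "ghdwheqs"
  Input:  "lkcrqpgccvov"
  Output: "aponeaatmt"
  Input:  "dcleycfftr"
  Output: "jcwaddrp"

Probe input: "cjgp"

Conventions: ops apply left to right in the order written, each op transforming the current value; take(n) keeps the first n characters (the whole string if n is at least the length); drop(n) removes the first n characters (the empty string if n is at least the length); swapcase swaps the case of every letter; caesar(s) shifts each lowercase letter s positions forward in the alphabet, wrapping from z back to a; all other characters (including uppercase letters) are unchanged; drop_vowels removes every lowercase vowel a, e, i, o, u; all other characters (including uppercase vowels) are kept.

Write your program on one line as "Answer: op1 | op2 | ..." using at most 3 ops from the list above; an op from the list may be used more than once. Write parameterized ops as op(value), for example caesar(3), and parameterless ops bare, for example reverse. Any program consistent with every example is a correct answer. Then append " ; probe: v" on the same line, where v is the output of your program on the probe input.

caesar(24) | drop(1) | drop(1) ; probe: "en"

Check, running the answer program on each example:
  "dggdzwbrq" -> "beebxuzpo" -> "eebxuzpo" -> "ebxuzpo"
  "tqurmayd" -> "rospkywb" -> "ospkywb" -> "spkywb"
  "zrijfyjgsu" -> "xpghdwheqs" -> "pghdwheqs" -> "ghdwheqs"
  "lkcrqpgccvov" -> "jiaponeaatmt" -> "iaponeaatmt" -> "aponeaatmt"
  "dcleycfftr" -> "bajcwaddrp" -> "ajcwaddrp" -> "jcwaddrp"
  probe: "cjgp" -> "ahen" -> "hen" -> "en"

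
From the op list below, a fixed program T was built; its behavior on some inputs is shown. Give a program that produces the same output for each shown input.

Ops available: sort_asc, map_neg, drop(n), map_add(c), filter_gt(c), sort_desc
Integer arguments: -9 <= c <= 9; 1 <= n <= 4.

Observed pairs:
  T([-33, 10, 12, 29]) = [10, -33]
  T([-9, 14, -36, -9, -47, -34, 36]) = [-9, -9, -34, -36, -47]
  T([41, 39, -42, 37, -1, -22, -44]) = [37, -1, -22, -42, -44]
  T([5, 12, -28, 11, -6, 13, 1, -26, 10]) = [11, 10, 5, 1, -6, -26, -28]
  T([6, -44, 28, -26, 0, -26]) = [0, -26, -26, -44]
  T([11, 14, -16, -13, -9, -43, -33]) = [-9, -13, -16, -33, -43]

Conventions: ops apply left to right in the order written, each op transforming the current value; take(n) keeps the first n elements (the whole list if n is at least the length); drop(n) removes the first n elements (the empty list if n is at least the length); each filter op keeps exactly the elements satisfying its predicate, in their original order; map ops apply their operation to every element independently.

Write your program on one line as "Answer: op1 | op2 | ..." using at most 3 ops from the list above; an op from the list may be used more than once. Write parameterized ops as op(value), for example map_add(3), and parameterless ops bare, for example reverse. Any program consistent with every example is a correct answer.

sort_desc | drop(2)

Check, running the answer program on each example:
  [-33, 10, 12, 29] -> [29, 12, 10, -33] -> [10, -33]
  [-9, 14, -36, -9, -47, -34, 36] -> [36, 14, -9, -9, -34, -36, -47] -> [-9, -9, -34, -36, -47]
  [41, 39, -42, 37, -1, -22, -44] -> [41, 39, 37, -1, -22, -42, -44] -> [37, -1, -22, -42, -44]
  [5, 12, -28, 11, -6, 13, 1, -26, 10] -> [13, 12, 11, 10, 5, 1, -6, -26, -28] -> [11, 10, 5, 1, -6, -26, -28]
  [6, -44, 28, -26, 0, -26] -> [28, 6, 0, -26, -26, -44] -> [0, -26, -26, -44]
  [11, 14, -16, -13, -9, -43, -33] -> [14, 11, -9, -13, -16, -33, -43] -> [-9, -13, -16, -33, -43]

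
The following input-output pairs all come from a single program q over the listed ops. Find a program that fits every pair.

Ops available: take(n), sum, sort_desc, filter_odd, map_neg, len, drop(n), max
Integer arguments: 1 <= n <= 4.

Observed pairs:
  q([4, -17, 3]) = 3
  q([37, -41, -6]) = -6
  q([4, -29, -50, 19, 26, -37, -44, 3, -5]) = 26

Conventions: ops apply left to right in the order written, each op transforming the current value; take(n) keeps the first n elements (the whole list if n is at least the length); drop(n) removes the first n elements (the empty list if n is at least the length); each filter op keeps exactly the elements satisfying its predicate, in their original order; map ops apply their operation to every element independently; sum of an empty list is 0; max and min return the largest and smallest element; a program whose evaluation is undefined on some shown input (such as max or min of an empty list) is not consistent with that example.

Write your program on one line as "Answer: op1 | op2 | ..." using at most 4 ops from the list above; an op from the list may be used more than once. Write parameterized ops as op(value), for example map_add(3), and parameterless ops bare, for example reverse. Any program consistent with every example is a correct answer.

drop(1) | sort_desc | max

Check, running the answer program on each example:
  [4, -17, 3] -> [-17, 3] -> [3, -17] -> 3
  [37, -41, -6] -> [-41, -6] -> [-6, -41] -> -6
  [4, -29, -50, 19, 26, -37, -44, 3, -5] -> [-29, -50, 19, 26, -37, -44, 3, -5] -> [26, 19, 3, -5, -29, -37, -44, -50] -> 26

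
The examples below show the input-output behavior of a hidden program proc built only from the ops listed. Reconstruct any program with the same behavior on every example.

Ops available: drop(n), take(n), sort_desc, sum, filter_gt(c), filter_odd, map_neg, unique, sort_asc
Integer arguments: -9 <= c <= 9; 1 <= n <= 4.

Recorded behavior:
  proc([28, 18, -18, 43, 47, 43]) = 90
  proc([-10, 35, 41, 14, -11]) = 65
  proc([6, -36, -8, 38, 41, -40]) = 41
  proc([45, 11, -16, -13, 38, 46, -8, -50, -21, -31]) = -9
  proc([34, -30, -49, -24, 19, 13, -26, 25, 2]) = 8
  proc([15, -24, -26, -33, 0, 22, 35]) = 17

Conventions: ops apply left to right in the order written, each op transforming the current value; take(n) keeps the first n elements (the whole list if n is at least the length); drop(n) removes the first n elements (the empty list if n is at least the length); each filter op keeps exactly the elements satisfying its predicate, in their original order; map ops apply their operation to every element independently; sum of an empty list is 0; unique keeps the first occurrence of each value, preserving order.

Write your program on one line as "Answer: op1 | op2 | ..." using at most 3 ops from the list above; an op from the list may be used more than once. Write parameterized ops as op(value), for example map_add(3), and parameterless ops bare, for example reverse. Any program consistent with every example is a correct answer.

unique | filter_odd | sum

Check, running the answer program on each example:
  [28, 18, -18, 43, 47, 43] -> [28, 18, -18, 43, 47] -> [43, 47] -> 90
  [-10, 35, 41, 14, -11] -> [-10, 35, 41, 14, -11] -> [35, 41, -11] -> 65
  [6, -36, -8, 38, 41, -40] -> [6, -36, -8, 38, 41, -40] -> [41] -> 41
  [45, 11, -16, -13, 38, 46, -8, -50, -21, -31] -> [45, 11, -16, -13, 38, 46, -8, -50, -21, -31] -> [45, 11, -13, -21, -31] -> -9
  [34, -30, -49, -24, 19, 13, -26, 25, 2] -> [34, -30, -49, -24, 19, 13, -26, 25, 2] -> [-49, 19, 13, 25] -> 8
  [15, -24, -26, -33, 0, 22, 35] -> [15, -24, -26, -33, 0, 22, 35] -> [15, -33, 35] -> 17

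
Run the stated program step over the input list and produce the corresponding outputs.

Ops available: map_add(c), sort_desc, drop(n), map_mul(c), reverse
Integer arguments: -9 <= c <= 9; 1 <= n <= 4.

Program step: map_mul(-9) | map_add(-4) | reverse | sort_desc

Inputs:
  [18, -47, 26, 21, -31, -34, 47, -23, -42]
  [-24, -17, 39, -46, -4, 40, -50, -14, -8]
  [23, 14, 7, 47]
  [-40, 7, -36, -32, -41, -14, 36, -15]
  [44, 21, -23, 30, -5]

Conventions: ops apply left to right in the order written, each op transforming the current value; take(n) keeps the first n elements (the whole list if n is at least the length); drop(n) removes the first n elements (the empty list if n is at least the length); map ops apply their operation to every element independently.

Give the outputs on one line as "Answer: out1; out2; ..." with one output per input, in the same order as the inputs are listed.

Execution, op by op:
  [18, -47, 26, 21, -31, -34, 47, -23, -42] -> [-162, 423, -234, -189, 279, 306, -423, 207, 378] -> [-166, 419, -238, -193, 275, 302, -427, 203, 374] -> [374, 203, -427, 302, 275, -193, -238, 419, -166] -> [419, 374, 302, 275, 203, -166, -193, -238, -427]
  [-24, -17, 39, -46, -4, 40, -50, -14, -8] -> [216, 153, -351, 414, 36, -360, 450, 126, 72] -> [212, 149, -355, 410, 32, -364, 446, 122, 68] -> [68, 122, 446, -364, 32, 410, -355, 149, 212] -> [446, 410, 212, 149, 122, 68, 32, -355, -364]
  [23, 14, 7, 47] -> [-207, -126, -63, -423] -> [-211, -130, -67, -427] -> [-427, -67, -130, -211] -> [-67, -130, -211, -427]
  [-40, 7, -36, -32, -41, -14, 36, -15] -> [360, -63, 324, 288, 369, 126, -324, 135] -> [356, -67, 320, 284, 365, 122, -328, 131] -> [131, -328, 122, 365, 284, 320, -67, 356] -> [365, 356, 320, 284, 131, 122, -67, -328]
  [44, 21, -23, 30, -5] -> [-396, -189, 207, -270, 45] -> [-400, -193, 203, -274, 41] -> [41, -274, 203, -193, -400] -> [203, 41, -193, -274, -400]

[419, 374, 302, 275, 203, -166, -193, -238, -427]; [446, 410, 212, 149, 122, 68, 32, -355, -364]; [-67, -130, -211, -427]; [365, 356, 320, 284, 131, 122, -67, -328]; [203, 41, -193, -274, -400]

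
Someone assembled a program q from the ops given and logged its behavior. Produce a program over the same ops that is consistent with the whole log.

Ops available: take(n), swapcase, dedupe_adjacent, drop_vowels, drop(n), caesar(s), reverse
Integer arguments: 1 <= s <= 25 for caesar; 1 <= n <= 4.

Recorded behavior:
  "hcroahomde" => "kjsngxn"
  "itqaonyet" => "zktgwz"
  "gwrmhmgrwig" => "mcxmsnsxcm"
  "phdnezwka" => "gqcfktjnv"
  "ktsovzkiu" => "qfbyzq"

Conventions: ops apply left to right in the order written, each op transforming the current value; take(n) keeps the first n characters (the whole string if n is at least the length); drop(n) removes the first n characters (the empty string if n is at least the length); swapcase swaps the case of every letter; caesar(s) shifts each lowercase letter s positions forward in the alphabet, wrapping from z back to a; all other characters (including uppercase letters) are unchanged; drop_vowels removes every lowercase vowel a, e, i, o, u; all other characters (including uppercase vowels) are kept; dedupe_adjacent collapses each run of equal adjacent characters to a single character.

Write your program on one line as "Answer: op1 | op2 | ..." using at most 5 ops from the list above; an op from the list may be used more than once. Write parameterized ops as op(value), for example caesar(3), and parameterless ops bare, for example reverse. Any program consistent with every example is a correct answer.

caesar(24) | caesar(8) | drop_vowels | reverse

Check, running the answer program on each example:
  "hcroahomde" -> "fapmyfmkbc" -> "nixugnusjk" -> "nxgnsjk" -> "kjsngxn"
  "itqaonyet" -> "groymlwcr" -> "ozwgutekz" -> "zwgtkz" -> "zktgwz"
  "gwrmhmgrwig" -> "eupkfkepuge" -> "mcxsnsmxcom" -> "mcxsnsmxcm" -> "mcxmsnsxcm"
  "phdnezwka" -> "nfblcxuiy" -> "vnjtkfcqg" -> "vnjtkfcqg" -> "gqcfktjnv"
  "ktsovzkiu" -> "irqmtxigs" -> "qzyubfqoa" -> "qzybfq" -> "qfbyzq"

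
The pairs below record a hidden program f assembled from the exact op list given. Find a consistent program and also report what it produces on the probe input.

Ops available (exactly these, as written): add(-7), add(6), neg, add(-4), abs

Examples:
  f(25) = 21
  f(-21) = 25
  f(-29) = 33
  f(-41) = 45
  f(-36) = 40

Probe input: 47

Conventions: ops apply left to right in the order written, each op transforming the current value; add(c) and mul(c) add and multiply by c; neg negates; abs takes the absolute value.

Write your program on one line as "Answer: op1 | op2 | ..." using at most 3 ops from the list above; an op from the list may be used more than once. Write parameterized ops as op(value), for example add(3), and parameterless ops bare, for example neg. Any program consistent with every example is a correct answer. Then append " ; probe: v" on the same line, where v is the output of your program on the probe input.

add(-4) | abs ; probe: 43

Check, running the answer program on each example:
  25 -> 21 -> 21
  -21 -> -25 -> 25
  -29 -> -33 -> 33
  -41 -> -45 -> 45
  -36 -> -40 -> 40
  probe: 47 -> 43 -> 43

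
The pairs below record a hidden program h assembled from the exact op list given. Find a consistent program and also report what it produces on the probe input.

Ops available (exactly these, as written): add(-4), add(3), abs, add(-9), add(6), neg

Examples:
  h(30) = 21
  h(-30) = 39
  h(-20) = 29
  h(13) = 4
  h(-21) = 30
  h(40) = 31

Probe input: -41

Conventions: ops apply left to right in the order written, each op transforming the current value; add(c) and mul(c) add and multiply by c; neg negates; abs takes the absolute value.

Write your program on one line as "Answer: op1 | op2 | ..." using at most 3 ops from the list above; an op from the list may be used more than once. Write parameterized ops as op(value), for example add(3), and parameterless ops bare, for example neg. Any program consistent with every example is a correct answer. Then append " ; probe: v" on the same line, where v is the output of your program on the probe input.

add(-9) | neg | abs ; probe: 50

Check, running the answer program on each example:
  30 -> 21 -> -21 -> 21
  -30 -> -39 -> 39 -> 39
  -20 -> -29 -> 29 -> 29
  13 -> 4 -> -4 -> 4
  -21 -> -30 -> 30 -> 30
  40 -> 31 -> -31 -> 31
  probe: -41 -> -50 -> 50 -> 50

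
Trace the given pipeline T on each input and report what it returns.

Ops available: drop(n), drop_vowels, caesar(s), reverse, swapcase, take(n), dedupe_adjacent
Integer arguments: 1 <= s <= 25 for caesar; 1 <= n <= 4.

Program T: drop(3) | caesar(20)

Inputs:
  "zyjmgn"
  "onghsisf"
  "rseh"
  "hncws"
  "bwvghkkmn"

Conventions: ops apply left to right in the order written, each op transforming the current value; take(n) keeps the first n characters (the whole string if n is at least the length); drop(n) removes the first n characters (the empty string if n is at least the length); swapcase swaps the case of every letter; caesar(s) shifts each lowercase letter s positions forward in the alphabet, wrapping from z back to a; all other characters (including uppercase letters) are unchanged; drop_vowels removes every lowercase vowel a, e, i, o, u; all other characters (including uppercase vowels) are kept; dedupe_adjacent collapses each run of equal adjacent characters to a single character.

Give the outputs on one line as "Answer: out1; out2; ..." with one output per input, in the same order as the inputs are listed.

"gah"; "bmcmz"; "b"; "qm"; "abeegh"

Execution, op by op:
  "zyjmgn" -> "mgn" -> "gah"
  "onghsisf" -> "hsisf" -> "bmcmz"
  "rseh" -> "h" -> "b"
  "hncws" -> "ws" -> "qm"
  "bwvghkkmn" -> "ghkkmn" -> "abeegh"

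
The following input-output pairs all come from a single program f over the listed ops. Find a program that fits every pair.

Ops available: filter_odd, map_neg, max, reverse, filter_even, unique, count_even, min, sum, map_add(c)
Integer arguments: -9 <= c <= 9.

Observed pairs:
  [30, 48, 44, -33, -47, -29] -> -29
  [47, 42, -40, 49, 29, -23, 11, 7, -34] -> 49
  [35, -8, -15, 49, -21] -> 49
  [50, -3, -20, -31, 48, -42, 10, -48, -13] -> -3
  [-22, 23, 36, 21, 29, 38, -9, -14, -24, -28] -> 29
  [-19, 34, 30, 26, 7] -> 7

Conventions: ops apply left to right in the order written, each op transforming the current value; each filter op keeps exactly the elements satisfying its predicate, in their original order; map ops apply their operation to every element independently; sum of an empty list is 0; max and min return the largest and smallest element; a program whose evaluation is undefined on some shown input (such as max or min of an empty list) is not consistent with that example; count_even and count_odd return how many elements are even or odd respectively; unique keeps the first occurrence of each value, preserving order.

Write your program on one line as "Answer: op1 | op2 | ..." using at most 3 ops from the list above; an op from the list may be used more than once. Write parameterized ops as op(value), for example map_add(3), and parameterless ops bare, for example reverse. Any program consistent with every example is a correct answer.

filter_odd | max

Check, running the answer program on each example:
  [30, 48, 44, -33, -47, -29] -> [-33, -47, -29] -> -29
  [47, 42, -40, 49, 29, -23, 11, 7, -34] -> [47, 49, 29, -23, 11, 7] -> 49
  [35, -8, -15, 49, -21] -> [35, -15, 49, -21] -> 49
  [50, -3, -20, -31, 48, -42, 10, -48, -13] -> [-3, -31, -13] -> -3
  [-22, 23, 36, 21, 29, 38, -9, -14, -24, -28] -> [23, 21, 29, -9] -> 29
  [-19, 34, 30, 26, 7] -> [-19, 7] -> 7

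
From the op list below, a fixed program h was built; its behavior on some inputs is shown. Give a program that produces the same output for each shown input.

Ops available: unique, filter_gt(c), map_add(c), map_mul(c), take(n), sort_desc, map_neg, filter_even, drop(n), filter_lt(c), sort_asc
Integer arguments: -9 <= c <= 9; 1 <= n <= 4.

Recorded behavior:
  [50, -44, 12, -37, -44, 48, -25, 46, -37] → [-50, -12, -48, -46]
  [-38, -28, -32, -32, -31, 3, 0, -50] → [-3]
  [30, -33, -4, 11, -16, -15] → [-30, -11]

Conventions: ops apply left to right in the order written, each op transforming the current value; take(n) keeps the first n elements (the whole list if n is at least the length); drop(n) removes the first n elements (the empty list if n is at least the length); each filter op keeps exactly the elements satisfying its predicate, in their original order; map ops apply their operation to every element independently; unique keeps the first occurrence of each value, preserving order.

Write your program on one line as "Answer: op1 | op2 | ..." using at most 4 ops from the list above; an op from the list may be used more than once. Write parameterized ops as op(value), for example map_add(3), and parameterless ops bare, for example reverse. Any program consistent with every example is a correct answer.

unique | map_neg | filter_lt(-1)

Check, running the answer program on each example:
  [50, -44, 12, -37, -44, 48, -25, 46, -37] -> [50, -44, 12, -37, 48, -25, 46] -> [-50, 44, -12, 37, -48, 25, -46] -> [-50, -12, -48, -46]
  [-38, -28, -32, -32, -31, 3, 0, -50] -> [-38, -28, -32, -31, 3, 0, -50] -> [38, 28, 32, 31, -3, 0, 50] -> [-3]
  [30, -33, -4, 11, -16, -15] -> [30, -33, -4, 11, -16, -15] -> [-30, 33, 4, -11, 16, 15] -> [-30, -11]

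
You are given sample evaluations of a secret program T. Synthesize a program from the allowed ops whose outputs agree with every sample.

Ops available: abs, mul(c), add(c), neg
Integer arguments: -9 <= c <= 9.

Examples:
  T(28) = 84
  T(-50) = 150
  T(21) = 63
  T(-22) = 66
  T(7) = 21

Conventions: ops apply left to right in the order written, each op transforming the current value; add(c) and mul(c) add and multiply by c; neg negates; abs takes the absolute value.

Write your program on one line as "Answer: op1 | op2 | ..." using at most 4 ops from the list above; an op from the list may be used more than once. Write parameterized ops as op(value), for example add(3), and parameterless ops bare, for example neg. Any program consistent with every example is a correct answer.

neg | mul(3) | abs

Check, running the answer program on each example:
  28 -> -28 -> -84 -> 84
  -50 -> 50 -> 150 -> 150
  21 -> -21 -> -63 -> 63
  -22 -> 22 -> 66 -> 66
  7 -> -7 -> -21 -> 21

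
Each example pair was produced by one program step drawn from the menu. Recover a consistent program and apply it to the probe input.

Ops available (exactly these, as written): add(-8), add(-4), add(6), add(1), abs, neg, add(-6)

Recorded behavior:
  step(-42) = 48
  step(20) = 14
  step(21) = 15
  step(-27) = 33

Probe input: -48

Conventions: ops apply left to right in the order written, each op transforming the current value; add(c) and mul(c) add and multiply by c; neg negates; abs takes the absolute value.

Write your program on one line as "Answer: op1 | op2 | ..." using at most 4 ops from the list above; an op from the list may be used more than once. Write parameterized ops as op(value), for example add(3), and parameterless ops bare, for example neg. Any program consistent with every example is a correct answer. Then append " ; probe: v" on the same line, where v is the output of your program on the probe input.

neg | add(6) | abs ; probe: 54

Check, running the answer program on each example:
  -42 -> 42 -> 48 -> 48
  20 -> -20 -> -14 -> 14
  21 -> -21 -> -15 -> 15
  -27 -> 27 -> 33 -> 33
  probe: -48 -> 48 -> 54 -> 54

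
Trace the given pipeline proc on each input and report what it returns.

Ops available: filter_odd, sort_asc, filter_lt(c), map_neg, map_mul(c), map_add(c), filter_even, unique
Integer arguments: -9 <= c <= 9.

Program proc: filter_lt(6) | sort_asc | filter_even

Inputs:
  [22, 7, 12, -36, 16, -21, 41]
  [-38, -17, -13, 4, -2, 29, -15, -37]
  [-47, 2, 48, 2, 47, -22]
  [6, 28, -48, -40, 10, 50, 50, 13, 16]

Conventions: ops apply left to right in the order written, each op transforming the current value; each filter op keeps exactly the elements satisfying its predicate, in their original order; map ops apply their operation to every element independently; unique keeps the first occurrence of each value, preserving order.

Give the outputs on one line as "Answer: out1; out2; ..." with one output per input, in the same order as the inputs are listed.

[-36]; [-38, -2, 4]; [-22, 2, 2]; [-48, -40]

Execution, op by op:
  [22, 7, 12, -36, 16, -21, 41] -> [-36, -21] -> [-36, -21] -> [-36]
  [-38, -17, -13, 4, -2, 29, -15, -37] -> [-38, -17, -13, 4, -2, -15, -37] -> [-38, -37, -17, -15, -13, -2, 4] -> [-38, -2, 4]
  [-47, 2, 48, 2, 47, -22] -> [-47, 2, 2, -22] -> [-47, -22, 2, 2] -> [-22, 2, 2]
  [6, 28, -48, -40, 10, 50, 50, 13, 16] -> [-48, -40] -> [-48, -40] -> [-48, -40]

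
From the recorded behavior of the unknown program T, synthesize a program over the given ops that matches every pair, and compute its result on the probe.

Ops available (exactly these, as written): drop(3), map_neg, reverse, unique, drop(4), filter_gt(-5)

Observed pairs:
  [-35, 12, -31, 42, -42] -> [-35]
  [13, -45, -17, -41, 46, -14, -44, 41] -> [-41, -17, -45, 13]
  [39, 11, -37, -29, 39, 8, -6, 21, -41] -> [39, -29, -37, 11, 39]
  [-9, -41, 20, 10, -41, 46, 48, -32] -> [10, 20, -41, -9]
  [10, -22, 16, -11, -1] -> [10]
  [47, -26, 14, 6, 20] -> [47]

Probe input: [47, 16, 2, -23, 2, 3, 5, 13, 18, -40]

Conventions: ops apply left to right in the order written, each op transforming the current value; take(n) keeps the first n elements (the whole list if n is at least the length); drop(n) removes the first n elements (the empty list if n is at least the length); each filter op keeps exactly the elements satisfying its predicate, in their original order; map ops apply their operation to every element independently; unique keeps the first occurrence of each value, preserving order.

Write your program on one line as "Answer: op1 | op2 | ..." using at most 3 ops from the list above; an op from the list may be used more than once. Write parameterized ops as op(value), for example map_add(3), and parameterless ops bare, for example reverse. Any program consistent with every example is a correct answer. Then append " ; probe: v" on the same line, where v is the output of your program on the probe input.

reverse | drop(4) ; probe: [3, 2, -23, 2, 16, 47]

Check, running the answer program on each example:
  [-35, 12, -31, 42, -42] -> [-42, 42, -31, 12, -35] -> [-35]
  [13, -45, -17, -41, 46, -14, -44, 41] -> [41, -44, -14, 46, -41, -17, -45, 13] -> [-41, -17, -45, 13]
  [39, 11, -37, -29, 39, 8, -6, 21, -41] -> [-41, 21, -6, 8, 39, -29, -37, 11, 39] -> [39, -29, -37, 11, 39]
  [-9, -41, 20, 10, -41, 46, 48, -32] -> [-32, 48, 46, -41, 10, 20, -41, -9] -> [10, 20, -41, -9]
  [10, -22, 16, -11, -1] -> [-1, -11, 16, -22, 10] -> [10]
  [47, -26, 14, 6, 20] -> [20, 6, 14, -26, 47] -> [47]
  probe: [47, 16, 2, -23, 2, 3, 5, 13, 18, -40] -> [-40, 18, 13, 5, 3, 2, -23, 2, 16, 47] -> [3, 2, -23, 2, 16, 47]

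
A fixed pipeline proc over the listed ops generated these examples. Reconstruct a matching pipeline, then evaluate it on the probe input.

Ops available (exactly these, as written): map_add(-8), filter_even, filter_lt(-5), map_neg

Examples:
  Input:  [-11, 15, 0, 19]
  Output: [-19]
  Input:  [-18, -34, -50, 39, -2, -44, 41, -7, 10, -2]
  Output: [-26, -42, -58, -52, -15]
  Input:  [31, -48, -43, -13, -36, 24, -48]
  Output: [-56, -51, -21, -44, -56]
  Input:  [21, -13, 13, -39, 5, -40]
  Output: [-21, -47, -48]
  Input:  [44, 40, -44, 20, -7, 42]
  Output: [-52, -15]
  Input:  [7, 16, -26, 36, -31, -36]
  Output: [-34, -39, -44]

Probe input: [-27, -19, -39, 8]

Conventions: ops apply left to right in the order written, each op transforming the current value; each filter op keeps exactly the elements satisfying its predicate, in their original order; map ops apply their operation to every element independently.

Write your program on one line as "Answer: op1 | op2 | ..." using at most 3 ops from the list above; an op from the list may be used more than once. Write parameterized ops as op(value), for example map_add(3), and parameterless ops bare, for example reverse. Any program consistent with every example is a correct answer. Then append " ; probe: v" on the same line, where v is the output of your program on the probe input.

filter_lt(-5) | map_add(-8) ; probe: [-35, -27, -47]

Check, running the answer program on each example:
  [-11, 15, 0, 19] -> [-11] -> [-19]
  [-18, -34, -50, 39, -2, -44, 41, -7, 10, -2] -> [-18, -34, -50, -44, -7] -> [-26, -42, -58, -52, -15]
  [31, -48, -43, -13, -36, 24, -48] -> [-48, -43, -13, -36, -48] -> [-56, -51, -21, -44, -56]
  [21, -13, 13, -39, 5, -40] -> [-13, -39, -40] -> [-21, -47, -48]
  [44, 40, -44, 20, -7, 42] -> [-44, -7] -> [-52, -15]
  [7, 16, -26, 36, -31, -36] -> [-26, -31, -36] -> [-34, -39, -44]
  probe: [-27, -19, -39, 8] -> [-27, -19, -39] -> [-35, -27, -47]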